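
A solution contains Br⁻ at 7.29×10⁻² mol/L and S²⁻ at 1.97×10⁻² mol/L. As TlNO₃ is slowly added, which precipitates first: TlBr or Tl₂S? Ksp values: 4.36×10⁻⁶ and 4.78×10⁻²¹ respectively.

Tl₂S

The threshold for precipitation is Q = Ksp.
For TlBr: [Tl⁺] = (Ksp/[Br⁻]) = 5.98×10⁻⁵ mol/L
For Tl₂S: [Tl⁺] = (Ksp/[S²⁻])^(1/2) = 4.93×10⁻¹⁰ mol/L
The smaller threshold [Tl⁺] is reached first, so Tl₂S precipitates first.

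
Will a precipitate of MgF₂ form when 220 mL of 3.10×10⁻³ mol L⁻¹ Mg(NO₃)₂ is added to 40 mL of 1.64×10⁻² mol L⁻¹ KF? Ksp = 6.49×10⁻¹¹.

Yes

After mixing, V = 220 mL + 40 mL = 260 mL.
[Mg²⁺] = (3.10×10⁻³)(220)/260 = 2.62×10⁻³ mol L⁻¹
[F⁻] = (1.64×10⁻²)(40)/260 = 2.52×10⁻³ mol L⁻¹
Q = [Mg²⁺][F⁻]^2 = 1.67×10⁻⁸
Since Q (1.67×10⁻⁸) exceeds Ksp (6.49×10⁻¹¹), MgF₂ will precipitate.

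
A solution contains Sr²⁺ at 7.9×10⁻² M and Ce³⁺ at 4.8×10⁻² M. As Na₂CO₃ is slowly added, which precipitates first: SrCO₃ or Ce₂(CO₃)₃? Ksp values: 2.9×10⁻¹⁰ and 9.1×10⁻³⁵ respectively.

Ce₂(CO₃)₃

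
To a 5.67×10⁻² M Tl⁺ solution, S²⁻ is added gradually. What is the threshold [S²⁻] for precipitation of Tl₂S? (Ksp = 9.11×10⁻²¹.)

A salt starts to precipitate once the ion product Q reaches its Ksp.
Tl₂S(s) ⇌ 2 Tl⁺(aq) + S²⁻(aq)
Ksp = [Tl⁺]^2[S²⁻] = [S²⁻](5.67×10⁻²)^2
[S²⁻] = 9.11×10⁻²¹ / (5.67×10⁻²)^2 = 2.83×10⁻¹⁸
[S²⁻] = 2.83×10⁻¹⁸ M

2.83×10⁻¹⁸ M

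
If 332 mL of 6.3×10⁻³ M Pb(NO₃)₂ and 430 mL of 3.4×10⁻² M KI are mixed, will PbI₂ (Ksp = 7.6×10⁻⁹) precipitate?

Total volume after mixing = 332 + 430 = 762 mL.
[Pb²⁺] = (6.3×10⁻³)(332)/762 = 2.7×10⁻³ M
[I⁻] = (3.4×10⁻²)(430)/762 = 1.9×10⁻² M
Q = [Pb²⁺][I⁻]^2 = 1.0×10⁻⁶
Because Q > Ksp (1.0×10⁻⁶ vs 7.6×10⁻⁹), a precipitate of PbI₂ forms.

Yes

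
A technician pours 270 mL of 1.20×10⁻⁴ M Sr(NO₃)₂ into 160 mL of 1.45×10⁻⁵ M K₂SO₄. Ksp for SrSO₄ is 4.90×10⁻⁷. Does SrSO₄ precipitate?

No

After mixing, V = 270 mL + 160 mL = 430 mL.
[Sr²⁺] = (1.20×10⁻⁴)(270)/430 = 7.53×10⁻⁵ M
[SO₄²⁻] = (1.45×10⁻⁵)(160)/430 = 5.40×10⁻⁶ M
Q = [Sr²⁺][SO₄²⁻] = 4.07×10⁻¹⁰
Q = 4.07×10⁻¹⁰ < Ksp = 4.90×10⁻⁷, so the solution is unsaturated and no precipitate forms.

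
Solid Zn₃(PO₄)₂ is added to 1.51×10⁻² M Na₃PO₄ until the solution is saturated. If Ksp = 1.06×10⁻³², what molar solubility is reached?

1.20×10⁻¹⁰ M

Zn₃(PO₄)₂(s) ⇌ 3 Zn²⁺(aq) + 2 PO₄³⁻(aq)
With PO₄³⁻ already at 1.51×10⁻² M and s small, take [PO₄³⁻] ≈ 1.51×10⁻² M and [Zn²⁺] = 3s.
Ksp = [Zn²⁺]^3[PO₄³⁻]^2 = (3s)^3(1.51×10⁻²)^2
(3s)^3 = 1.06×10⁻³² / (1.51×10⁻²)^2 = 4.65×10⁻²⁹
s = 1.20×10⁻¹⁰ M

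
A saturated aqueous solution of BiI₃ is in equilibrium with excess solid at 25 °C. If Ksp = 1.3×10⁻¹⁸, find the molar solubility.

1.5×10⁻⁵ M

BiI₃(s) ⇌ Bi³⁺(aq) + 3 I⁻(aq)
Let s be the molar solubility. Then [Bi³⁺] = s and [I⁻] = 3s.
Ksp = [Bi³⁺][I⁻]^3 = s · (3s)^3 = 27s^4
27s^4 = 1.3×10⁻¹⁸  ⇒  s^4 = 4.8×10⁻²⁰
Taking the 4th root, s = 1.5×10⁻⁵ mol L⁻¹.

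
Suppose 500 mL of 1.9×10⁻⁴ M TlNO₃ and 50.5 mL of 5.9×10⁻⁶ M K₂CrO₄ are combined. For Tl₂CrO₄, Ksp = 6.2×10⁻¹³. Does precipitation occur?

After mixing, V = 500 mL + 50.5 mL = 550.5 mL.
[Tl⁺] = (1.9×10⁻⁴)(500)/550.5 = 1.7×10⁻⁴ M
[CrO₄²⁻] = (5.9×10⁻⁶)(50.5)/550.5 = 5.4×10⁻⁷ M
Q = [Tl⁺]^2[CrO₄²⁻] = 1.6×10⁻¹⁴
Q = 1.6×10⁻¹⁴ < Ksp = 6.2×10⁻¹³, so the solution is unsaturated and no precipitate forms.

No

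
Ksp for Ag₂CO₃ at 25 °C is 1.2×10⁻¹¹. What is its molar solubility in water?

Ag₂CO₃(s) ⇌ 2 Ag⁺(aq) + CO₃²⁻(aq)
Call the molar solubility s, so that [Ag⁺] = 2s and [CO₃²⁻] = s.
Ksp = [Ag⁺]^2[CO₃²⁻] = (2s)^2 · s = 4s^3
4s^3 = 1.2×10⁻¹¹  ⇒  s^3 = 3.0×10⁻¹²
s = (3.0×10⁻¹²)^(1/3) = 1.4×10⁻⁴ mol L⁻¹

1.4×10⁻⁴ M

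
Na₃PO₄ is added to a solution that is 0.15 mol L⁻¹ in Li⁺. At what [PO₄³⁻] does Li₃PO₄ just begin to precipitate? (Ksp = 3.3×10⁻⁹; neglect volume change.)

Precipitation begins when Q = Ksp.
Li₃PO₄(s) ⇌ 3 Li⁺(aq) + PO₄³⁻(aq)
Ksp = [Li⁺]^3[PO₄³⁻] = [PO₄³⁻](0.15)^3
[PO₄³⁻] = 3.3×10⁻⁹ / (0.15)^3 = 9.8×10⁻⁷
[PO₄³⁻] = 9.8×10⁻⁷ mol L⁻¹

9.8×10⁻⁷ M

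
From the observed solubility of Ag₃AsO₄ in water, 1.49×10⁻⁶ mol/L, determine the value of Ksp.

Ag₃AsO₄(s) ⇌ 3 Ag⁺(aq) + AsO₄³⁻(aq)
For each mole of Ag₃AsO₄ that dissolves per liter, [Ag⁺] = 3s and [AsO₄³⁻] = s; let s denote this solubility.
Ksp = [Ag⁺]^3[AsO₄³⁻] = (3s)^3 · s = 27s^4
Ksp = 27 × (1.49×10⁻⁶)^4 = 1.33×10⁻²²

Ksp = 1.33×10⁻²²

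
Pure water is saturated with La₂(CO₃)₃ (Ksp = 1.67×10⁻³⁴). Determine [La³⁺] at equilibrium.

1.38×10⁻⁷ M

La₂(CO₃)₃(s) ⇌ 2 La³⁺(aq) + 3 CO₃²⁻(aq)
Call the molar solubility s, so that [La³⁺] = 2s and [CO₃²⁻] = 3s.
Ksp = [La³⁺]^2[CO₃²⁻]^3 = (2s)^2 · (3s)^3 = 108s^5 = 1.67×10⁻³⁴
s = 6.88×10⁻⁸ mol L⁻¹
[La³⁺] = 2s = 1.38×10⁻⁷ mol L⁻¹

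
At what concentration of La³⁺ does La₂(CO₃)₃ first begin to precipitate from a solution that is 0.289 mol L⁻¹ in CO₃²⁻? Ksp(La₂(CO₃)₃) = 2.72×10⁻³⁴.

1.06×10⁻¹⁶ M

Precipitation of each salt begins when its ion product equals Ksp.
La₂(CO₃)₃(s) ⇌ 2 La³⁺(aq) + 3 CO₃²⁻(aq)
Ksp = [La³⁺]^2[CO₃²⁻]^3 = [La³⁺]^2(0.289)^3
[La³⁺]^2 = 2.72×10⁻³⁴ / (0.289)^3 = 1.13×10⁻³²
[La³⁺] = 1.06×10⁻¹⁶ mol L⁻¹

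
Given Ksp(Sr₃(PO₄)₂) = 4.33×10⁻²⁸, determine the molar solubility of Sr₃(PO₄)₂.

1.32×10⁻⁶ M

Sr₃(PO₄)₂(s) ⇌ 3 Sr²⁺(aq) + 2 PO₄³⁻(aq)
Call the molar solubility s, so that [Sr²⁺] = 3s and [PO₄³⁻] = 2s.
Ksp = [Sr²⁺]^3[PO₄³⁻]^2 = (3s)^3 · (2s)^2 = 108s^5
108s^5 = 4.33×10⁻²⁸  ⇒  s^5 = 4.01×10⁻³⁰
s = (4.01×10⁻³⁰)^(1/5) = 1.32×10⁻⁶ mol/L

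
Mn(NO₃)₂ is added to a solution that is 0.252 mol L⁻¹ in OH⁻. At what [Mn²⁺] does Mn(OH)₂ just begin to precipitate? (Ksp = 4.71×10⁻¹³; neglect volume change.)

Each salt precipitates once Q = Ksp for that salt.
Mn(OH)₂(s) ⇌ Mn²⁺(aq) + 2 OH⁻(aq)
Ksp = [Mn²⁺][OH⁻]^2 = [Mn²⁺](0.252)^2
[Mn²⁺] = 4.71×10⁻¹³ / (0.252)^2 = 7.42×10⁻¹²
[Mn²⁺] = 7.42×10⁻¹² mol L⁻¹

7.42×10⁻¹² M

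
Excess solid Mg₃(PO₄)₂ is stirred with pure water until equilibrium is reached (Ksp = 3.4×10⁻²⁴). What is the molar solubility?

7.9×10⁻⁶ M

Mg₃(PO₄)₂(s) ⇌ 3 Mg²⁺(aq) + 2 PO₄³⁻(aq)
Call the molar solubility s, so that [Mg²⁺] = 3s and [PO₄³⁻] = 2s.
Ksp = [Mg²⁺]^3[PO₄³⁻]^2 = (3s)^3 · (2s)^2 = 108s^5
108s^5 = 3.4×10⁻²⁴  ⇒  s^5 = 3.1×10⁻²⁶
s = (3.1×10⁻²⁶)^(1/5) = 7.9×10⁻⁶ M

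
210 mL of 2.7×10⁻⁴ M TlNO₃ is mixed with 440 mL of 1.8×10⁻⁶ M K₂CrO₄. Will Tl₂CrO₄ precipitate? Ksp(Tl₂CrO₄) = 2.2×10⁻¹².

After mixing, V = 210 mL + 440 mL = 650 mL.
[Tl⁺] = (2.7×10⁻⁴)(210)/650 = 8.7×10⁻⁵ M
[CrO₄²⁻] = (1.8×10⁻⁶)(440)/650 = 1.2×10⁻⁶ M
Q = [Tl⁺]^2[CrO₄²⁻] = 9.3×10⁻¹⁵
Q = 9.3×10⁻¹⁵ < Ksp = 2.2×10⁻¹², so the solution is unsaturated and no precipitate forms.

No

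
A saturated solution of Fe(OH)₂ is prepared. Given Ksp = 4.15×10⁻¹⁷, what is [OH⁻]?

Fe(OH)₂(s) ⇌ Fe²⁺(aq) + 2 OH⁻(aq)
For each mole of Fe(OH)₂ that dissolves per liter, [Fe²⁺] = s and [OH⁻] = 2s; let s denote this solubility.
Ksp = [Fe²⁺][OH⁻]^2 = s · (2s)^2 = 4s^3 = 4.15×10⁻¹⁷
s = 2.18×10⁻⁶ mol/L
[OH⁻] = 2s = 4.36×10⁻⁶ mol/L

4.36×10⁻⁶ M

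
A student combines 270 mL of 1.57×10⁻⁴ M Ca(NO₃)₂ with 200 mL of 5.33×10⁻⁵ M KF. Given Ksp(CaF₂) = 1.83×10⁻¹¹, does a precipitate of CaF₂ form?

The combined volume is 470 mL.
[Ca²⁺] = (1.57×10⁻⁴)(270)/470 = 9.02×10⁻⁵ M
[F⁻] = (5.33×10⁻⁵)(200)/470 = 2.27×10⁻⁵ M
Q = [Ca²⁺][F⁻]^2 = 4.64×10⁻¹⁴
Q < Ksp (4.64×10⁻¹⁴ vs 1.83×10⁻¹¹); the solution remains unsaturated and no precipitate forms.

No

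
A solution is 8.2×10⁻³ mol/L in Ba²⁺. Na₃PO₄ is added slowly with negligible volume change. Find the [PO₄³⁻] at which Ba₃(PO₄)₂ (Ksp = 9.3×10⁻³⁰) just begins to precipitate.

4.1×10⁻¹² M

A salt starts to precipitate once the ion product Q reaches its Ksp.
Ba₃(PO₄)₂(s) ⇌ 3 Ba²⁺(aq) + 2 PO₄³⁻(aq)
Ksp = [Ba²⁺]^3[PO₄³⁻]^2 = [PO₄³⁻]^2(8.2×10⁻³)^3
[PO₄³⁻]^2 = 9.3×10⁻³⁰ / (8.2×10⁻³)^3 = 1.7×10⁻²³
[PO₄³⁻] = 4.1×10⁻¹² mol/L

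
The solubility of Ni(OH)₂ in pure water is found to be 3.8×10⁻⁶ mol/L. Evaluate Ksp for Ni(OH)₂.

Ksp = 2.2×10⁻¹⁶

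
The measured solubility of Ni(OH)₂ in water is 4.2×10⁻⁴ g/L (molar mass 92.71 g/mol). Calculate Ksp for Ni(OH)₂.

Ksp = 3.7×10⁻¹⁶

Convert to molarity: s = 4.2×10⁻⁴ / 92.71 = 4.530×10⁻⁶ mol/L
Ni(OH)₂(s) ⇌ Ni²⁺(aq) + 2 OH⁻(aq)
Let s be the molar solubility. Then [Ni²⁺] = s and [OH⁻] = 2s.
Ksp = [Ni²⁺][OH⁻]^2 = s · (2s)^2 = 4s^3
Ksp = 4 × (4.530×10⁻⁶)^3 = 3.7×10⁻¹⁶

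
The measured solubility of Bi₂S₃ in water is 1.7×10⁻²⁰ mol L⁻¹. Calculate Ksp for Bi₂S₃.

Bi₂S₃(s) ⇌ 2 Bi³⁺(aq) + 3 S²⁻(aq)
If s mol/L of Bi₂S₃ dissolves, [Bi³⁺] = 2s and [S²⁻] = 3s.
Ksp = [Bi³⁺]^2[S²⁻]^3 = (2s)^2 · (3s)^3 = 108s^5
Ksp = 108 × (1.7×10⁻²⁰)^5 = 1.5×10⁻⁹⁷

Ksp = 1.5×10⁻⁹⁷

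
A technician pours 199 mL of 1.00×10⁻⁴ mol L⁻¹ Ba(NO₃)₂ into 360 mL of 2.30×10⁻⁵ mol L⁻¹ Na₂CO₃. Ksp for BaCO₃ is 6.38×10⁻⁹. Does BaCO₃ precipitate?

No

After mixing, V = 199 mL + 360 mL = 559 mL.
[Ba²⁺] = (1.00×10⁻⁴)(199)/559 = 3.56×10⁻⁵ mol L⁻¹
[CO₃²⁻] = (2.30×10⁻⁵)(360)/559 = 1.48×10⁻⁵ mol L⁻¹
Q = [Ba²⁺][CO₃²⁻] = 5.27×10⁻¹⁰
Q = 5.27×10⁻¹⁰ < Ksp = 6.38×10⁻⁹, so the solution is unsaturated and no precipitate forms.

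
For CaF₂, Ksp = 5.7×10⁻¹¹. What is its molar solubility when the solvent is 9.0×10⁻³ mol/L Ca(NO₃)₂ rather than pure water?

4.0×10⁻⁵ M

CaF₂(s) ⇌ Ca²⁺(aq) + 2 F⁻(aq)
The solution already contains Ca²⁺ at 9.0×10⁻³ mol/L. Let s be the molar solubility of CaF₂.
[Ca²⁺] ≈ 9.0×10⁻³ mol/L (common ion dominates); [F⁻] = 2s.
Ksp = [Ca²⁺][F⁻]^2 = (9.0×10⁻³)(2s)^2
(2s)^2 = 5.7×10⁻¹¹ / (9.0×10⁻³) = 6.3×10⁻⁹
s = 4.0×10⁻⁵ mol/L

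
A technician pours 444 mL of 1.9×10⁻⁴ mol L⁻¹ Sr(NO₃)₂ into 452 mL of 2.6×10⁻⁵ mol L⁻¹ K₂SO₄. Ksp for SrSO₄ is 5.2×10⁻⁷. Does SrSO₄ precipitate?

After mixing, V = 444 mL + 452 mL = 896 mL.
[Sr²⁺] = (1.9×10⁻⁴)(444)/896 = 9.4×10⁻⁵ mol L⁻¹
[SO₄²⁻] = (2.6×10⁻⁵)(452)/896 = 1.3×10⁻⁵ mol L⁻¹
Q = [Sr²⁺][SO₄²⁻] = 1.2×10⁻⁹
Q < Ksp (1.2×10⁻⁹ vs 5.2×10⁻⁷); the solution remains unsaturated and no precipitate forms.

No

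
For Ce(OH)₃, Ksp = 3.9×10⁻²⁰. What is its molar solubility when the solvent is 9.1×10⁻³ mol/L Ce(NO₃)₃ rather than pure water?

Ce(OH)₃(s) ⇌ Ce³⁺(aq) + 3 OH⁻(aq)
With Ce³⁺ already at 9.1×10⁻³ mol/L and s small, take [Ce³⁺] ≈ 9.1×10⁻³ mol/L and [OH⁻] = 3s.
Ksp = [Ce³⁺][OH⁻]^3 = (9.1×10⁻³)(3s)^3
(3s)^3 = 3.9×10⁻²⁰ / (9.1×10⁻³) = 4.3×10⁻¹⁸
s = 5.4×10⁻⁷ mol/L

5.4×10⁻⁷ M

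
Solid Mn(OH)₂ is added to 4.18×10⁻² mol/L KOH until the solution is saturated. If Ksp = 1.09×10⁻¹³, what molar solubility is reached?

Mn(OH)₂(s) ⇌ Mn²⁺(aq) + 2 OH⁻(aq)
The solution already contains OH⁻ at 4.18×10⁻² mol/L. Let s be the molar solubility of Mn(OH)₂.
[OH⁻] ≈ 4.18×10⁻² mol/L (common ion dominates); [Mn²⁺] = s.
Ksp = [Mn²⁺][OH⁻]^2 = s(4.18×10⁻²)^2
s = 1.09×10⁻¹³ / (4.18×10⁻²)^2 = 6.24×10⁻¹¹
s = 6.24×10⁻¹¹ mol/L

6.24×10⁻¹¹ M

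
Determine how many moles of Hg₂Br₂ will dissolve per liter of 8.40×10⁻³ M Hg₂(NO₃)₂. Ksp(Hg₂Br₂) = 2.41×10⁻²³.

2.68×10⁻¹¹ M

Hg₂Br₂(s) ⇌ Hg₂²⁺(aq) + 2 Br⁻(aq)
With Hg₂²⁺ already at 8.40×10⁻³ M and s small, take [Hg₂²⁺] ≈ 8.40×10⁻³ M and [Br⁻] = 2s.
Ksp = [Hg₂²⁺][Br⁻]^2 = (8.40×10⁻³)(2s)^2
(2s)^2 = 2.41×10⁻²³ / (8.40×10⁻³) = 2.87×10⁻²¹
s = 2.68×10⁻¹¹ M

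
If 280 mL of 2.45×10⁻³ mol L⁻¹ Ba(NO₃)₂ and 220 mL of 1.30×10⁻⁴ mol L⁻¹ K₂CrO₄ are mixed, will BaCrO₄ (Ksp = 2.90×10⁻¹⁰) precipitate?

Yes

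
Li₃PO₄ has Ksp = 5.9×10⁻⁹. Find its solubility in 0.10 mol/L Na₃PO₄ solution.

Li₃PO₄(s) ⇌ 3 Li⁺(aq) + PO₄³⁻(aq)
With PO₄³⁻ already at 0.10 mol/L and s small, take [PO₄³⁻] ≈ 0.10 mol/L and [Li⁺] = 3s.
Ksp = [Li⁺]^3[PO₄³⁻] = (3s)^3(0.10)
(3s)^3 = 5.9×10⁻⁹ / (0.10) = 5.9×10⁻⁸
s = 1.3×10⁻³ mol/L

1.3×10⁻³ M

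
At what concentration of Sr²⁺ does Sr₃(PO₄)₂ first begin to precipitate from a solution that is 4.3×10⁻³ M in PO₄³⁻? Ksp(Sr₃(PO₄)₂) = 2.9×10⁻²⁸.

A salt starts to precipitate once the ion product Q reaches its Ksp.
Sr₃(PO₄)₂(s) ⇌ 3 Sr²⁺(aq) + 2 PO₄³⁻(aq)
Ksp = [Sr²⁺]^3[PO₄³⁻]^2 = [Sr²⁺]^3(4.3×10⁻³)^2
[Sr²⁺]^3 = 2.9×10⁻²⁸ / (4.3×10⁻³)^2 = 1.6×10⁻²³
[Sr²⁺] = 2.5×10⁻⁸ M

2.5×10⁻⁸ M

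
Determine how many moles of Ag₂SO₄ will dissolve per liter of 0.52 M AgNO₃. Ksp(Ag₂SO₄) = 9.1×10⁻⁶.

Ag₂SO₄(s) ⇌ 2 Ag⁺(aq) + SO₄²⁻(aq)
The solution already contains Ag⁺ at 0.52 M. Let s be the molar solubility of Ag₂SO₄.
[Ag⁺] ≈ 0.52 M (common ion dominates); [SO₄²⁻] = s.
Ksp = [Ag⁺]^2[SO₄²⁻] = (0.52)^2s
s = 9.1×10⁻⁶ / (0.52)^2 = 3.4×10⁻⁵
s = 3.4×10⁻⁵ M

3.4×10⁻⁵ M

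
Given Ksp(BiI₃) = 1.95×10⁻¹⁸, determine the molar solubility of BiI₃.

BiI₃(s) ⇌ Bi³⁺(aq) + 3 I⁻(aq)
With molar solubility s: [Bi³⁺] = s, [I⁻] = 3s.
Ksp = [Bi³⁺][I⁻]^3 = s · (3s)^3 = 27s^4
27s^4 = 1.95×10⁻¹⁸  ⇒  s^4 = 7.22×10⁻²⁰
s = (7.22×10⁻²⁰)^(1/4) = 1.64×10⁻⁵ M

1.64×10⁻⁵ M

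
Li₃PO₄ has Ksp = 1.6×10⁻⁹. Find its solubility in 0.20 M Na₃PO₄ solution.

6.7×10⁻⁴ M

Li₃PO₄(s) ⇌ 3 Li⁺(aq) + PO₄³⁻(aq)
With PO₄³⁻ already at 0.20 M and s small, take [PO₄³⁻] ≈ 0.20 M and [Li⁺] = 3s.
Ksp = [Li⁺]^3[PO₄³⁻] = (3s)^3(0.20)
(3s)^3 = 1.6×10⁻⁹ / (0.20) = 8.0×10⁻⁹
s = 6.7×10⁻⁴ M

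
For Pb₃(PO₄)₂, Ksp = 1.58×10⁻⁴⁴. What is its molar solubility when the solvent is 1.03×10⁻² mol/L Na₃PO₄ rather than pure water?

Pb₃(PO₄)₂(s) ⇌ 3 Pb²⁺(aq) + 2 PO₄³⁻(aq)
PO₄³⁻ is already present at 1.03×10⁻² mol/L. If s mol/L of Pb₃(PO₄)₂ dissolves, [Pb²⁺] = 3s while [PO₄³⁻] ≈ 1.03×10⁻² mol/L.
Ksp = [Pb²⁺]^3[PO₄³⁻]^2 = (3s)^3(1.03×10⁻²)^2
(3s)^3 = 1.58×10⁻⁴⁴ / (1.03×10⁻²)^2 = 1.49×10⁻⁴⁰
s = 1.77×10⁻¹⁴ mol/L

1.77×10⁻¹⁴ M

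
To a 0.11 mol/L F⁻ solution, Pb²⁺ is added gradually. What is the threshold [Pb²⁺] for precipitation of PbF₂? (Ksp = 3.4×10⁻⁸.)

Precipitation begins when Q = Ksp.
PbF₂(s) ⇌ Pb²⁺(aq) + 2 F⁻(aq)
Ksp = [Pb²⁺][F⁻]^2 = [Pb²⁺](0.11)^2
[Pb²⁺] = 3.4×10⁻⁸ / (0.11)^2 = 2.8×10⁻⁶
[Pb²⁺] = 2.8×10⁻⁶ mol/L

2.8×10⁻⁶ M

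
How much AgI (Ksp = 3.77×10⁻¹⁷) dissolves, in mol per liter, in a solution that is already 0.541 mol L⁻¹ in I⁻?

AgI(s) ⇌ Ag⁺(aq) + I⁻(aq)
The solution already contains I⁻ at 0.541 mol L⁻¹. Let s be the molar solubility of AgI.
[I⁻] ≈ 0.541 mol L⁻¹ (common ion dominates); [Ag⁺] = s.
Ksp = [Ag⁺][I⁻] = s(0.541)
s = 3.77×10⁻¹⁷ / (0.541) = 6.97×10⁻¹⁷
s = 6.97×10⁻¹⁷ mol L⁻¹

6.97×10⁻¹⁷ M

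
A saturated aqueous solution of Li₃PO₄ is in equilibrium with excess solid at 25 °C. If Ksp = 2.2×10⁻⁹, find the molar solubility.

3.0×10⁻³ M

Li₃PO₄(s) ⇌ 3 Li⁺(aq) + PO₄³⁻(aq)
For each mole of Li₃PO₄ that dissolves per liter, [Li⁺] = 3s and [PO₄³⁻] = s; let s denote this solubility.
Ksp = [Li⁺]^3[PO₄³⁻] = (3s)^3 · s = 27s^4
27s^4 = 2.2×10⁻⁹  ⇒  s^4 = 8.1×10⁻¹¹
Taking the 4th root, s = 3.0×10⁻³ mol/L.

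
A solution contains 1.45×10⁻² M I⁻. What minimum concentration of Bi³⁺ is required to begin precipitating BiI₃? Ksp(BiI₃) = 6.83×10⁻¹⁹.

Precipitation of each salt begins when its ion product equals Ksp.
BiI₃(s) ⇌ Bi³⁺(aq) + 3 I⁻(aq)
Ksp = [Bi³⁺][I⁻]^3 = [Bi³⁺](1.45×10⁻²)^3
[Bi³⁺] = 6.83×10⁻¹⁹ / (1.45×10⁻²)^3 = 2.24×10⁻¹³
[Bi³⁺] = 2.24×10⁻¹³ M

2.24×10⁻¹³ M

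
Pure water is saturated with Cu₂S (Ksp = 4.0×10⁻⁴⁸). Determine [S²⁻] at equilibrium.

1.0×10⁻¹⁶ M

Cu₂S(s) ⇌ 2 Cu⁺(aq) + S²⁻(aq)
Let s be the molar solubility. Then [Cu⁺] = 2s and [S²⁻] = s.
Ksp = [Cu⁺]^2[S²⁻] = (2s)^2 · s = 4s^3 = 4.0×10⁻⁴⁸
s = 1.0×10⁻¹⁶ M
[S²⁻] = s = 1.0×10⁻¹⁶ M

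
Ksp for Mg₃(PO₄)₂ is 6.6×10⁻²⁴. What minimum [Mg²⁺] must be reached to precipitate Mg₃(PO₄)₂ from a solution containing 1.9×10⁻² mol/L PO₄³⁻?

2.6×10⁻⁷ M

Precipitation begins when Q = Ksp.
Mg₃(PO₄)₂(s) ⇌ 3 Mg²⁺(aq) + 2 PO₄³⁻(aq)
Ksp = [Mg²⁺]^3[PO₄³⁻]^2 = [Mg²⁺]^3(1.9×10⁻²)^2
[Mg²⁺]^3 = 6.6×10⁻²⁴ / (1.9×10⁻²)^2 = 1.8×10⁻²⁰
[Mg²⁺] = 2.6×10⁻⁷ mol/L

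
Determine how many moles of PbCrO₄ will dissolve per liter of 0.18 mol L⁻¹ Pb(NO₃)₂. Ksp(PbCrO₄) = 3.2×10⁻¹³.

PbCrO₄(s) ⇌ Pb²⁺(aq) + CrO₄²⁻(aq)
Let s be the solubility of PbCrO₄ here. The common ion gives [Pb²⁺] ≈ 0.18 mol L⁻¹, and [CrO₄²⁻] = s.
Ksp = [Pb²⁺][CrO₄²⁻] = (0.18)s
s = 3.2×10⁻¹³ / (0.18) = 1.8×10⁻¹²
s = 1.8×10⁻¹² mol L⁻¹

1.8×10⁻¹² M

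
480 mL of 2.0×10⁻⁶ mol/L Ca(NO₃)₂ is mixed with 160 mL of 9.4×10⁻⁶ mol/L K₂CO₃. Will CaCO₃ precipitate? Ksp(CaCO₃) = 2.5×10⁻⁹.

No

Total volume after mixing = 480 + 160 = 640 mL.
[Ca²⁺] = (2.0×10⁻⁶)(480)/640 = 1.5×10⁻⁶ mol/L
[CO₃²⁻] = (9.4×10⁻⁶)(160)/640 = 2.4×10⁻⁶ mol/L
Q = [Ca²⁺][CO₃²⁻] = 3.5×10⁻¹²
Q < Ksp (3.5×10⁻¹² vs 2.5×10⁻⁹); the solution remains unsaturated and no precipitate forms.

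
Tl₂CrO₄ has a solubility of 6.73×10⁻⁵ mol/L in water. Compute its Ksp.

Ksp = 1.22×10⁻¹²

Tl₂CrO₄(s) ⇌ 2 Tl⁺(aq) + CrO₄²⁻(aq)
For each mole of Tl₂CrO₄ that dissolves per liter, [Tl⁺] = 2s and [CrO₄²⁻] = s; let s denote this solubility.
Ksp = [Tl⁺]^2[CrO₄²⁻] = (2s)^2 · s = 4s^3
Ksp = 4 × (6.73×10⁻⁵)^3 = 1.22×10⁻¹²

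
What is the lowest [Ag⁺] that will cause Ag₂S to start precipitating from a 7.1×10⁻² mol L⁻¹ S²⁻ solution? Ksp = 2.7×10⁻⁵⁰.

The threshold for precipitation is Q = Ksp.
Ag₂S(s) ⇌ 2 Ag⁺(aq) + S²⁻(aq)
Ksp = [Ag⁺]^2[S²⁻] = [Ag⁺]^2(7.1×10⁻²)
[Ag⁺]^2 = 2.7×10⁻⁵⁰ / (7.1×10⁻²) = 3.8×10⁻⁴⁹
[Ag⁺] = 6.2×10⁻²⁵ mol L⁻¹

6.2×10⁻²⁵ M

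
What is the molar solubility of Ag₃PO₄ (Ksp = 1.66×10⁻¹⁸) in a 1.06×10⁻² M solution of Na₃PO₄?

Ag₃PO₄(s) ⇌ 3 Ag⁺(aq) + PO₄³⁻(aq)
The solution already contains PO₄³⁻ at 1.06×10⁻² M. Let s be the molar solubility of Ag₃PO₄.
[PO₄³⁻] ≈ 1.06×10⁻² M (common ion dominates); [Ag⁺] = 3s.
Ksp = [Ag⁺]^3[PO₄³⁻] = (3s)^3(1.06×10⁻²)
(3s)^3 = 1.66×10⁻¹⁸ / (1.06×10⁻²) = 1.57×10⁻¹⁶
s = 1.80×10⁻⁶ M

1.80×10⁻⁶ M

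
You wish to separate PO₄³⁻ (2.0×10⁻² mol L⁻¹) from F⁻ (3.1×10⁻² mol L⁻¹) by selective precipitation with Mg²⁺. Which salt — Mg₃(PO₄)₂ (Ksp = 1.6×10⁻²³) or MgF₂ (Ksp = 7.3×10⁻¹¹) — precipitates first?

MgF₂

The threshold for precipitation is Q = Ksp.
For Mg₃(PO₄)₂: [Mg²⁺] = (Ksp/[PO₄³⁻]^2)^(1/3) = 3.4×10⁻⁷ mol L⁻¹
For MgF₂: [Mg²⁺] = (Ksp/[F⁻]^2) = 7.6×10⁻⁸ mol L⁻¹
The smaller threshold [Mg²⁺] is reached first, so MgF₂ precipitates first.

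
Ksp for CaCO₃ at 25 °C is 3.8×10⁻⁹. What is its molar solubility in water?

CaCO₃(s) ⇌ Ca²⁺(aq) + CO₃²⁻(aq)
Call the molar solubility s, so that [Ca²⁺] = s and [CO₃²⁻] = s.
Ksp = [Ca²⁺][CO₃²⁻] = s · s = s^2
s^2 = 3.8×10⁻⁹
Taking the 2nd root, s = 6.2×10⁻⁵ mol L⁻¹.

6.2×10⁻⁵ M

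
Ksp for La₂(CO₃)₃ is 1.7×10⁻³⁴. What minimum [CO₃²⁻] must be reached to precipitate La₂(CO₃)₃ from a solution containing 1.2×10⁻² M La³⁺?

A salt starts to precipitate once the ion product Q reaches its Ksp.
La₂(CO₃)₃(s) ⇌ 2 La³⁺(aq) + 3 CO₃²⁻(aq)
Ksp = [La³⁺]^2[CO₃²⁻]^3 = [CO₃²⁻]^3(1.2×10⁻²)^2
[CO₃²⁻]^3 = 1.7×10⁻³⁴ / (1.2×10⁻²)^2 = 1.2×10⁻³⁰
[CO₃²⁻] = 1.1×10⁻¹⁰ M

1.1×10⁻¹⁰ M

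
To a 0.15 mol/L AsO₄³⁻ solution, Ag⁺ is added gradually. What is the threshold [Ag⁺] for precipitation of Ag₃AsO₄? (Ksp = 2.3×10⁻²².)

Each salt precipitates once Q = Ksp for that salt.
Ag₃AsO₄(s) ⇌ 3 Ag⁺(aq) + AsO₄³⁻(aq)
Ksp = [Ag⁺]^3[AsO₄³⁻] = [Ag⁺]^3(0.15)
[Ag⁺]^3 = 2.3×10⁻²² / (0.15) = 1.5×10⁻²¹
[Ag⁺] = 1.2×10⁻⁷ mol/L

1.2×10⁻⁷ M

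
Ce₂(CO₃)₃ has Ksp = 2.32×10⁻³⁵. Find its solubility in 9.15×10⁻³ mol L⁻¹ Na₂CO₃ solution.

2.75×10⁻¹⁵ M

Ce₂(CO₃)₃(s) ⇌ 2 Ce³⁺(aq) + 3 CO₃²⁻(aq)
Let s be the solubility of Ce₂(CO₃)₃ here. The common ion gives [CO₃²⁻] ≈ 9.15×10⁻³ mol L⁻¹, and [Ce³⁺] = 2s.
Ksp = [Ce³⁺]^2[CO₃²⁻]^3 = (2s)^2(9.15×10⁻³)^3
(2s)^2 = 2.32×10⁻³⁵ / (9.15×10⁻³)^3 = 3.03×10⁻²⁹
s = 2.75×10⁻¹⁵ mol L⁻¹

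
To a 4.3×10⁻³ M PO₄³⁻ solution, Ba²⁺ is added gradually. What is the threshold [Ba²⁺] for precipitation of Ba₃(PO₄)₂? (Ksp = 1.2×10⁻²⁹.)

Precipitation of each salt begins when its ion product equals Ksp.
Ba₃(PO₄)₂(s) ⇌ 3 Ba²⁺(aq) + 2 PO₄³⁻(aq)
Ksp = [Ba²⁺]^3[PO₄³⁻]^2 = [Ba²⁺]^3(4.3×10⁻³)^2
[Ba²⁺]^3 = 1.2×10⁻²⁹ / (4.3×10⁻³)^2 = 6.5×10⁻²⁵
[Ba²⁺] = 8.7×10⁻⁹ M

8.7×10⁻⁹ M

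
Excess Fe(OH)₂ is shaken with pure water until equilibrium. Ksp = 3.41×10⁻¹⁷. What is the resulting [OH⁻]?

Fe(OH)₂(s) ⇌ Fe²⁺(aq) + 2 OH⁻(aq)
Call the molar solubility s, so that [Fe²⁺] = s and [OH⁻] = 2s.
Ksp = [Fe²⁺][OH⁻]^2 = s · (2s)^2 = 4s^3 = 3.41×10⁻¹⁷
s = 2.04×10⁻⁶ mol L⁻¹
[OH⁻] = 2s = 4.09×10⁻⁶ mol L⁻¹

4.09×10⁻⁶ M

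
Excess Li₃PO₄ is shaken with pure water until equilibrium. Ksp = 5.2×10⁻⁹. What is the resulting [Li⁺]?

1.1×10⁻² M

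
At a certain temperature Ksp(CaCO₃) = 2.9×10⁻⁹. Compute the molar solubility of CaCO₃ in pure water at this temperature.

5.4×10⁻⁵ M

CaCO₃(s) ⇌ Ca²⁺(aq) + CO₃²⁻(aq)
Call the molar solubility s, so that [Ca²⁺] = s and [CO₃²⁻] = s.
Ksp = [Ca²⁺][CO₃²⁻] = s · s = s^2
s^2 = 2.9×10⁻⁹
s = 5.4×10⁻⁵ mol L⁻¹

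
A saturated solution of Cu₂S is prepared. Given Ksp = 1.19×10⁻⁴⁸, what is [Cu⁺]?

1.34×10⁻¹⁶ M

Cu₂S(s) ⇌ 2 Cu⁺(aq) + S²⁻(aq)
Let s be the molar solubility. Then [Cu⁺] = 2s and [S²⁻] = s.
Ksp = [Cu⁺]^2[S²⁻] = (2s)^2 · s = 4s^3 = 1.19×10⁻⁴⁸
s = 6.68×10⁻¹⁷ M
[Cu⁺] = 2s = 1.34×10⁻¹⁶ M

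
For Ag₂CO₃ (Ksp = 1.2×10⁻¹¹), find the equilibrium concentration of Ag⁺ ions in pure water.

2.9×10⁻⁴ M

Ag₂CO₃(s) ⇌ 2 Ag⁺(aq) + CO₃²⁻(aq)
Call the molar solubility s, so that [Ag⁺] = 2s and [CO₃²⁻] = s.
Ksp = [Ag⁺]^2[CO₃²⁻] = (2s)^2 · s = 4s^3 = 1.2×10⁻¹¹
s = 1.4×10⁻⁴ mol/L
[Ag⁺] = 2s = 2.9×10⁻⁴ mol/L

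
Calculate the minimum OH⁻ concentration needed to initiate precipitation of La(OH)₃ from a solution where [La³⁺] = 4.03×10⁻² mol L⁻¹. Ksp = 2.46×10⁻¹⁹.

1.83×10⁻⁶ M

The threshold for precipitation is Q = Ksp.
La(OH)₃(s) ⇌ La³⁺(aq) + 3 OH⁻(aq)
Ksp = [La³⁺][OH⁻]^3 = [OH⁻]^3(4.03×10⁻²)
[OH⁻]^3 = 2.46×10⁻¹⁹ / (4.03×10⁻²) = 6.10×10⁻¹⁸
[OH⁻] = 1.83×10⁻⁶ mol L⁻¹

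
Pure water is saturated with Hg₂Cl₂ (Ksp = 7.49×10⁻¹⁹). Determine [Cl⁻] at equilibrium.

Hg₂Cl₂(s) ⇌ Hg₂²⁺(aq) + 2 Cl⁻(aq)
If s mol/L of Hg₂Cl₂ dissolves, [Hg₂²⁺] = s and [Cl⁻] = 2s.
Ksp = [Hg₂²⁺][Cl⁻]^2 = s · (2s)^2 = 4s^3 = 7.49×10⁻¹⁹
s = 5.72×10⁻⁷ mol L⁻¹
[Cl⁻] = 2s = 1.14×10⁻⁶ mol L⁻¹

1.14×10⁻⁶ M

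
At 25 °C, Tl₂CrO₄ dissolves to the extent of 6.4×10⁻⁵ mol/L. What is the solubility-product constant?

Ksp = 1.0×10⁻¹²

Tl₂CrO₄(s) ⇌ 2 Tl⁺(aq) + CrO₄²⁻(aq)
With molar solubility s: [Tl⁺] = 2s, [CrO₄²⁻] = s.
Ksp = [Tl⁺]^2[CrO₄²⁻] = (2s)^2 · s = 4s^3
Ksp = 4 × (6.4×10⁻⁵)^3 = 1.0×10⁻¹²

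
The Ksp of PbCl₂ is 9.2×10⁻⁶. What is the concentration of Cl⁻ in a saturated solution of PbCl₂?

2.6×10⁻² M

PbCl₂(s) ⇌ Pb²⁺(aq) + 2 Cl⁻(aq)
Call the molar solubility s, so that [Pb²⁺] = s and [Cl⁻] = 2s.
Ksp = [Pb²⁺][Cl⁻]^2 = s · (2s)^2 = 4s^3 = 9.2×10⁻⁶
s = 1.3×10⁻² M
[Cl⁻] = 2s = 2.6×10⁻² M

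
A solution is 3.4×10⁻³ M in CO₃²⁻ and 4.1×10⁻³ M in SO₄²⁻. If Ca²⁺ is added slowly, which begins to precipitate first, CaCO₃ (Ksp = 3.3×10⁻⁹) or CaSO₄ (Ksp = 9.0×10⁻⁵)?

CaCO₃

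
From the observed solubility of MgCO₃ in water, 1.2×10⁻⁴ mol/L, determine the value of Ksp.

Ksp = 1.4×10⁻⁸

MgCO₃(s) ⇌ Mg²⁺(aq) + CO₃²⁻(aq)
With molar solubility s: [Mg²⁺] = s, [CO₃²⁻] = s.
Ksp = [Mg²⁺][CO₃²⁻] = s · s = s^2
Ksp = (1.2×10⁻⁴)^2 = 1.4×10⁻⁸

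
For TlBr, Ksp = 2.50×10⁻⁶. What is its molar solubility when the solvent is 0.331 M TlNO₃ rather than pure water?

7.55×10⁻⁶ M

TlBr(s) ⇌ Tl⁺(aq) + Br⁻(aq)
Let s be the solubility of TlBr here. The common ion gives [Tl⁺] ≈ 0.331 M, and [Br⁻] = s.
Ksp = [Tl⁺][Br⁻] = (0.331)s
s = 2.50×10⁻⁶ / (0.331) = 7.55×10⁻⁶
s = 7.55×10⁻⁶ M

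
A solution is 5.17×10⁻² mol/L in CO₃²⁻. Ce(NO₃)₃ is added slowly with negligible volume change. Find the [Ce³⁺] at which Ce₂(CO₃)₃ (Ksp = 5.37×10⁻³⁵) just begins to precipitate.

The threshold for precipitation is Q = Ksp.
Ce₂(CO₃)₃(s) ⇌ 2 Ce³⁺(aq) + 3 CO₃²⁻(aq)
Ksp = [Ce³⁺]^2[CO₃²⁻]^3 = [Ce³⁺]^2(5.17×10⁻²)^3
[Ce³⁺]^2 = 5.37×10⁻³⁵ / (5.17×10⁻²)^3 = 3.89×10⁻³¹
[Ce³⁺] = 6.23×10⁻¹⁶ mol/L

6.23×10⁻¹⁶ M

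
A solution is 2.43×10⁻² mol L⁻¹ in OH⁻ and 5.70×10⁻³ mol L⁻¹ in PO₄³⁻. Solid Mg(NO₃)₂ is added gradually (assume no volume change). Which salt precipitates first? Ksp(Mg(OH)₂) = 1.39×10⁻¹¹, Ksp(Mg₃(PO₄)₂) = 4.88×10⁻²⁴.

Precipitation of each salt begins when its ion product equals Ksp.
For Mg(OH)₂: [Mg²⁺] = (Ksp/[OH⁻]^2) = 2.35×10⁻⁸ mol L⁻¹
For Mg₃(PO₄)₂: [Mg²⁺] = (Ksp/[PO₄³⁻]^2)^(1/3) = 5.32×10⁻⁷ mol L⁻¹
The smaller threshold [Mg²⁺] is reached first, so Mg(OH)₂ precipitates first.

Mg(OH)₂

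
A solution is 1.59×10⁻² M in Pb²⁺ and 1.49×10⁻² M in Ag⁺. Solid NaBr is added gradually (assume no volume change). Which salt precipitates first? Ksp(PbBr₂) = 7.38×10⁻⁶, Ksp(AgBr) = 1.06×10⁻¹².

AgBr

Precipitation of each salt begins when its ion product equals Ksp.
For PbBr₂: [Br⁻] = (Ksp/[Pb²⁺])^(1/2) = 2.15×10⁻² M
For AgBr: [Br⁻] = (Ksp/[Ag⁺]) = 7.11×10⁻¹¹ M
The smaller threshold [Br⁻] is reached first, so AgBr precipitates first.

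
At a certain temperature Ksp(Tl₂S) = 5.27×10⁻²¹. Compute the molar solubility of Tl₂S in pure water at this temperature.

Tl₂S(s) ⇌ 2 Tl⁺(aq) + S²⁻(aq)
With molar solubility s: [Tl⁺] = 2s, [S²⁻] = s.
Ksp = [Tl⁺]^2[S²⁻] = (2s)^2 · s = 4s^3
4s^3 = 5.27×10⁻²¹  ⇒  s^3 = 1.32×10⁻²¹
Taking the 3rd root, s = 1.10×10⁻⁷ mol L⁻¹.

1.10×10⁻⁷ M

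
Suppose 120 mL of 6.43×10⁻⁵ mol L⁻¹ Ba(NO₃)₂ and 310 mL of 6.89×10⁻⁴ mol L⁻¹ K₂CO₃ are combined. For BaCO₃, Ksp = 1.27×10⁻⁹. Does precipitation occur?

The combined volume is 430 mL.
[Ba²⁺] = (6.43×10⁻⁵)(120)/430 = 1.79×10⁻⁵ mol L⁻¹
[CO₃²⁻] = (6.89×10⁻⁴)(310)/430 = 4.97×10⁻⁴ mol L⁻¹
Q = [Ba²⁺][CO₃²⁻] = 8.91×10⁻⁹
Because Q > Ksp (8.91×10⁻⁹ vs 1.27×10⁻⁹), a precipitate of BaCO₃ forms.

Yes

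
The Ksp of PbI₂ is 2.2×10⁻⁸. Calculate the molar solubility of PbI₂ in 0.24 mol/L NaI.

PbI₂(s) ⇌ Pb²⁺(aq) + 2 I⁻(aq)
I⁻ is already present at 0.24 mol/L. If s mol/L of PbI₂ dissolves, [Pb²⁺] = s while [I⁻] ≈ 0.24 mol/L.
Ksp = [Pb²⁺][I⁻]^2 = s(0.24)^2
s = 2.2×10⁻⁸ / (0.24)^2 = 3.8×10⁻⁷
s = 3.8×10⁻⁷ mol/L

3.8×10⁻⁷ M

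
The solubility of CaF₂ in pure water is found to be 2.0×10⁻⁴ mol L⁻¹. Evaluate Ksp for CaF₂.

CaF₂(s) ⇌ Ca²⁺(aq) + 2 F⁻(aq)
Let s be the molar solubility. Then [Ca²⁺] = s and [F⁻] = 2s.
Ksp = [Ca²⁺][F⁻]^2 = s · (2s)^2 = 4s^3
Ksp = 4 × (2.0×10⁻⁴)^3 = 3.2×10⁻¹¹

Ksp = 3.2×10⁻¹¹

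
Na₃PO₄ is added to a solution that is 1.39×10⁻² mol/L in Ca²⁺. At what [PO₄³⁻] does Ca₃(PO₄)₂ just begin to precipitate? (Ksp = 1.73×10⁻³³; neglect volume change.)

Precipitation of each salt begins when its ion product equals Ksp.
Ca₃(PO₄)₂(s) ⇌ 3 Ca²⁺(aq) + 2 PO₄³⁻(aq)
Ksp = [Ca²⁺]^3[PO₄³⁻]^2 = [PO₄³⁻]^2(1.39×10⁻²)^3
[PO₄³⁻]^2 = 1.73×10⁻³³ / (1.39×10⁻²)^3 = 6.44×10⁻²⁸
[PO₄³⁻] = 2.54×10⁻¹⁴ mol/L

2.54×10⁻¹⁴ M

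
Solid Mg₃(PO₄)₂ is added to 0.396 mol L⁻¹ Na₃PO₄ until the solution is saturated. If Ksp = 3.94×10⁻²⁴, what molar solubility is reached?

9.76×10⁻⁹ M

Mg₃(PO₄)₂(s) ⇌ 3 Mg²⁺(aq) + 2 PO₄³⁻(aq)
PO₄³⁻ is already present at 0.396 mol L⁻¹. If s mol/L of Mg₃(PO₄)₂ dissolves, [Mg²⁺] = 3s while [PO₄³⁻] ≈ 0.396 mol L⁻¹.
Ksp = [Mg²⁺]^3[PO₄³⁻]^2 = (3s)^3(0.396)^2
(3s)^3 = 3.94×10⁻²⁴ / (0.396)^2 = 2.51×10⁻²³
s = 9.76×10⁻⁹ mol L⁻¹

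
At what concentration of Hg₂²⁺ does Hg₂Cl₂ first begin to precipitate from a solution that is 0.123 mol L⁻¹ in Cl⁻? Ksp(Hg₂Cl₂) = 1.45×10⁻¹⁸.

9.58×10⁻¹⁷ M

A salt starts to precipitate once the ion product Q reaches its Ksp.
Hg₂Cl₂(s) ⇌ Hg₂²⁺(aq) + 2 Cl⁻(aq)
Ksp = [Hg₂²⁺][Cl⁻]^2 = [Hg₂²⁺](0.123)^2
[Hg₂²⁺] = 1.45×10⁻¹⁸ / (0.123)^2 = 9.58×10⁻¹⁷
[Hg₂²⁺] = 9.58×10⁻¹⁷ mol L⁻¹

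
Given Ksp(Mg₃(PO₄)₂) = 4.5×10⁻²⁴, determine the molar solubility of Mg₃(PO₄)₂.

Mg₃(PO₄)₂(s) ⇌ 3 Mg²⁺(aq) + 2 PO₄³⁻(aq)
For each mole of Mg₃(PO₄)₂ that dissolves per liter, [Mg²⁺] = 3s and [PO₄³⁻] = 2s; let s denote this solubility.
Ksp = [Mg²⁺]^3[PO₄³⁻]^2 = (3s)^3 · (2s)^2 = 108s^5
108s^5 = 4.5×10⁻²⁴  ⇒  s^5 = 4.2×10⁻²⁶
s = 8.4×10⁻⁶ mol/L

8.4×10⁻⁶ M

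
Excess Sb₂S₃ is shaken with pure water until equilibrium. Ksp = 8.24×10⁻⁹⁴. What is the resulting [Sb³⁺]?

Sb₂S₃(s) ⇌ 2 Sb³⁺(aq) + 3 S²⁻(aq)
If s mol/L of Sb₂S₃ dissolves, [Sb³⁺] = 2s and [S²⁻] = 3s.
Ksp = [Sb³⁺]^2[S²⁻]^3 = (2s)^2 · (3s)^3 = 108s^5 = 8.24×10⁻⁹⁴
s = 9.47×10⁻²⁰ mol/L
[Sb³⁺] = 2s = 1.89×10⁻¹⁹ mol/L

1.89×10⁻¹⁹ M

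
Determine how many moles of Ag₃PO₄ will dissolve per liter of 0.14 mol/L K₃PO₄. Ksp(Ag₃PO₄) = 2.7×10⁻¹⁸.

Ag₃PO₄(s) ⇌ 3 Ag⁺(aq) + PO₄³⁻(aq)
The solution already contains PO₄³⁻ at 0.14 mol/L. Let s be the molar solubility of Ag₃PO₄.
[PO₄³⁻] ≈ 0.14 mol/L (common ion dominates); [Ag⁺] = 3s.
Ksp = [Ag⁺]^3[PO₄³⁻] = (3s)^3(0.14)
(3s)^3 = 2.7×10⁻¹⁸ / (0.14) = 1.9×10⁻¹⁷
s = 8.9×10⁻⁷ mol/L

8.9×10⁻⁷ M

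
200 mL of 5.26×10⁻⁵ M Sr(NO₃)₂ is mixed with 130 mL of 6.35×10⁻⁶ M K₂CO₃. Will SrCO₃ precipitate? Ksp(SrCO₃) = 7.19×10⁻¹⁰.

After mixing, V = 200 mL + 130 mL = 330 mL.
[Sr²⁺] = (5.26×10⁻⁵)(200)/330 = 3.19×10⁻⁵ M
[CO₃²⁻] = (6.35×10⁻⁶)(130)/330 = 2.50×10⁻⁶ M
Q = [Sr²⁺][CO₃²⁻] = 7.97×10⁻¹¹
Q < Ksp (7.97×10⁻¹¹ vs 7.19×10⁻¹⁰); the solution remains unsaturated and no precipitate forms.

No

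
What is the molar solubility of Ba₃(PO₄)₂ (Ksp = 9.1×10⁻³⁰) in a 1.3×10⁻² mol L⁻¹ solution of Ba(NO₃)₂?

1.0×10⁻¹² M

Ba₃(PO₄)₂(s) ⇌ 3 Ba²⁺(aq) + 2 PO₄³⁻(aq)
With Ba²⁺ already at 1.3×10⁻² mol L⁻¹ and s small, take [Ba²⁺] ≈ 1.3×10⁻² mol L⁻¹ and [PO₄³⁻] = 2s.
Ksp = [Ba²⁺]^3[PO₄³⁻]^2 = (1.3×10⁻²)^3(2s)^2
(2s)^2 = 9.1×10⁻³⁰ / (1.3×10⁻²)^3 = 4.1×10⁻²⁴
s = 1.0×10⁻¹² mol L⁻¹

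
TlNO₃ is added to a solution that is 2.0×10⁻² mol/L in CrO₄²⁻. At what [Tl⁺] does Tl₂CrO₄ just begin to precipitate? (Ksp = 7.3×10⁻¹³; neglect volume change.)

Each salt precipitates once Q = Ksp for that salt.
Tl₂CrO₄(s) ⇌ 2 Tl⁺(aq) + CrO₄²⁻(aq)
Ksp = [Tl⁺]^2[CrO₄²⁻] = [Tl⁺]^2(2.0×10⁻²)
[Tl⁺]^2 = 7.3×10⁻¹³ / (2.0×10⁻²) = 3.7×10⁻¹¹
[Tl⁺] = 6.0×10⁻⁶ mol/L

6.0×10⁻⁶ M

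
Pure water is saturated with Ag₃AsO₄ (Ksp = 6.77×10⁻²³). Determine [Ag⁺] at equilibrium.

3.78×10⁻⁶ M

Ag₃AsO₄(s) ⇌ 3 Ag⁺(aq) + AsO₄³⁻(aq)
For each mole of Ag₃AsO₄ that dissolves per liter, [Ag⁺] = 3s and [AsO₄³⁻] = s; let s denote this solubility.
Ksp = [Ag⁺]^3[AsO₄³⁻] = (3s)^3 · s = 27s^4 = 6.77×10⁻²³
s = 1.26×10⁻⁶ mol L⁻¹
[Ag⁺] = 3s = 3.78×10⁻⁶ mol L⁻¹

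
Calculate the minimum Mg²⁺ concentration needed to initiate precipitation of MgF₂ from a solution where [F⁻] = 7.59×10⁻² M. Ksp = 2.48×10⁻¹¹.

A salt starts to precipitate once the ion product Q reaches its Ksp.
MgF₂(s) ⇌ Mg²⁺(aq) + 2 F⁻(aq)
Ksp = [Mg²⁺][F⁻]^2 = [Mg²⁺](7.59×10⁻²)^2
[Mg²⁺] = 2.48×10⁻¹¹ / (7.59×10⁻²)^2 = 4.30×10⁻⁹
[Mg²⁺] = 4.30×10⁻⁹ M

4.30×10⁻⁹ M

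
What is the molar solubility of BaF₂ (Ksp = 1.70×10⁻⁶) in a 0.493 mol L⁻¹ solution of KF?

BaF₂(s) ⇌ Ba²⁺(aq) + 2 F⁻(aq)
With F⁻ already at 0.493 mol L⁻¹ and s small, take [F⁻] ≈ 0.493 mol L⁻¹ and [Ba²⁺] = s.
Ksp = [Ba²⁺][F⁻]^2 = s(0.493)^2
s = 1.70×10⁻⁶ / (0.493)^2 = 6.99×10⁻⁶
s = 6.99×10⁻⁶ mol L⁻¹

6.99×10⁻⁶ M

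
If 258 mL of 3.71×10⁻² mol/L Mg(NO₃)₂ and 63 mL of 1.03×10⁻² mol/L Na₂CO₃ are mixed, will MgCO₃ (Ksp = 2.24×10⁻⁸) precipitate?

Yes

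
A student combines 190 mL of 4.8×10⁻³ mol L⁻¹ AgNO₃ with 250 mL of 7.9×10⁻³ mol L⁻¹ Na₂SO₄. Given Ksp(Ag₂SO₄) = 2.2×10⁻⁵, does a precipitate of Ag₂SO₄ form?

After mixing, V = 190 mL + 250 mL = 440 mL.
[Ag⁺] = (4.8×10⁻³)(190)/440 = 2.1×10⁻³ mol L⁻¹
[SO₄²⁻] = (7.9×10⁻³)(250)/440 = 4.5×10⁻³ mol L⁻¹
Q = [Ag⁺]^2[SO₄²⁻] = 1.9×10⁻⁸
Since Q (1.9×10⁻⁸) is less than Ksp (2.2×10⁻⁵), no Ag₂SO₄ precipitates.

No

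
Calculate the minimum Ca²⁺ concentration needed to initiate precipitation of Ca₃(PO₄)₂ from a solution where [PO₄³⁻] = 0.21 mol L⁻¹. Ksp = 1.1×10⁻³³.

2.9×10⁻¹¹ M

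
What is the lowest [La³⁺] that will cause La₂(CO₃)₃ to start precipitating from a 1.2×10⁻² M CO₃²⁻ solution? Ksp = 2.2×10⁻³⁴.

1.1×10⁻¹⁴ M

Precipitation of each salt begins when its ion product equals Ksp.
La₂(CO₃)₃(s) ⇌ 2 La³⁺(aq) + 3 CO₃²⁻(aq)
Ksp = [La³⁺]^2[CO₃²⁻]^3 = [La³⁺]^2(1.2×10⁻²)^3
[La³⁺]^2 = 2.2×10⁻³⁴ / (1.2×10⁻²)^3 = 1.3×10⁻²⁸
[La³⁺] = 1.1×10⁻¹⁴ M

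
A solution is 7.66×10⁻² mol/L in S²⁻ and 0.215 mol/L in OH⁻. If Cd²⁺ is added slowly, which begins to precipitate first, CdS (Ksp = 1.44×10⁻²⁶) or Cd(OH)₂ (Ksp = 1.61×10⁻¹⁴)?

CdS

Each salt precipitates once Q = Ksp for that salt.
For CdS: [Cd²⁺] = (Ksp/[S²⁻]) = 1.88×10⁻²⁵ mol/L
For Cd(OH)₂: [Cd²⁺] = (Ksp/[OH⁻]^2) = 3.48×10⁻¹³ mol/L
The smaller threshold [Cd²⁺] is reached first, so CdS precipitates first.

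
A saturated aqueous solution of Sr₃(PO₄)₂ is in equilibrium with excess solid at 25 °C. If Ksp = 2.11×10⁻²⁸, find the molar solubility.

Sr₃(PO₄)₂(s) ⇌ 3 Sr²⁺(aq) + 2 PO₄³⁻(aq)
Call the molar solubility s, so that [Sr²⁺] = 3s and [PO₄³⁻] = 2s.
Ksp = [Sr²⁺]^3[PO₄³⁻]^2 = (3s)^3 · (2s)^2 = 108s^5
108s^5 = 2.11×10⁻²⁸  ⇒  s^5 = 1.95×10⁻³⁰
Taking the 5th root, s = 1.14×10⁻⁶ M.

1.14×10⁻⁶ M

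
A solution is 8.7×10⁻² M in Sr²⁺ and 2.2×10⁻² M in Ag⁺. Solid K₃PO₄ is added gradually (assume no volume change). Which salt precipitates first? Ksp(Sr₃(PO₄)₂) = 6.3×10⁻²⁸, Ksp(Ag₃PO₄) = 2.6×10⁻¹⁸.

Precipitation of each salt begins when its ion product equals Ksp.
For Sr₃(PO₄)₂: [PO₄³⁻] = (Ksp/[Sr²⁺]^3)^(1/2) = 9.8×10⁻¹³ M
For Ag₃PO₄: [PO₄³⁻] = (Ksp/[Ag⁺]^3) = 2.4×10⁻¹³ M
The smaller threshold [PO₄³⁻] is reached first, so Ag₃PO₄ precipitates first.

Ag₃PO₄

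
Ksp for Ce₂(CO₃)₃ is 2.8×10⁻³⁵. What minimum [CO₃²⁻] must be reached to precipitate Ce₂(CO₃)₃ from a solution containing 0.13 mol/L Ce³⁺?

1.2×10⁻¹¹ M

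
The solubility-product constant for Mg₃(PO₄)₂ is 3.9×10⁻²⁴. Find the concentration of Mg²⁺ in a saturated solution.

Mg₃(PO₄)₂(s) ⇌ 3 Mg²⁺(aq) + 2 PO₄³⁻(aq)
Call the molar solubility s, so that [Mg²⁺] = 3s and [PO₄³⁻] = 2s.
Ksp = [Mg²⁺]^3[PO₄³⁻]^2 = (3s)^3 · (2s)^2 = 108s^5 = 3.9×10⁻²⁴
s = 8.2×10⁻⁶ mol/L
[Mg²⁺] = 3s = 2.4×10⁻⁵ mol/L

2.4×10⁻⁵ M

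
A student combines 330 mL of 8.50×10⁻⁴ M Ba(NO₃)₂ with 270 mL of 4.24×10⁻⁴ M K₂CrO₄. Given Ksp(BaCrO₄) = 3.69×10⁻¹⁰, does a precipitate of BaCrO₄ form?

The combined volume is 600 mL.
[Ba²⁺] = (8.50×10⁻⁴)(330)/600 = 4.68×10⁻⁴ M
[CrO₄²⁻] = (4.24×10⁻⁴)(270)/600 = 1.91×10⁻⁴ M
Q = [Ba²⁺][CrO₄²⁻] = 8.92×10⁻⁸
Q = 8.92×10⁻⁸ > Ksp = 3.69×10⁻¹⁰, so the solution is supersaturated and BaCrO₄ precipitates.

Yes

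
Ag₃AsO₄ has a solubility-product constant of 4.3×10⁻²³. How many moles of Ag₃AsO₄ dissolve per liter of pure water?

Ag₃AsO₄(s) ⇌ 3 Ag⁺(aq) + AsO₄³⁻(aq)
Call the molar solubility s, so that [Ag⁺] = 3s and [AsO₄³⁻] = s.
Ksp = [Ag⁺]^3[AsO₄³⁻] = (3s)^3 · s = 27s^4
27s^4 = 4.3×10⁻²³  ⇒  s^4 = 1.6×10⁻²⁴
s = 1.1×10⁻⁶ mol L⁻¹

1.1×10⁻⁶ M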